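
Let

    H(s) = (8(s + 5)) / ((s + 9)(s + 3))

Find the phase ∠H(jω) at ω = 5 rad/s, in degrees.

At s = j5: numerator = 40 + j40, denominator = 2 + j60.
∠H = ∠num − ∠den = 45° − (88.091°) = -43.09°.

∠H(j5) ≈ -43.09°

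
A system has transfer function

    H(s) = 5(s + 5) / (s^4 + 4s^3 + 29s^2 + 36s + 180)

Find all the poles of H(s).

The poles are the roots of the denominator s^4 + 4s^3 + 29s^2 + 36s + 180 = 0.
No real roots exist; factor into two real quadratics: (s^2 + 9)(s^2 + 4s + 20) = 0.
Each quadratic gives a conjugate pair via the quadratic formula.

s = ±3j, -2 ± 4j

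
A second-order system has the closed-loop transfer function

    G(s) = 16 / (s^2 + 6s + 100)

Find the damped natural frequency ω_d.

Comparing s^2 + 6s + 100 to s^2 + 2ζωₙs + ωₙ²: ωₙ = 10 rad/s and ζ = 6/(2·10) = 0.3.
ζωₙ = 6/2 = 3, so ω_d = ωₙ√(1−ζ²) = √(ωₙ² − (ζωₙ)²) = √(100 − 3²) = √91 ≈ 9.539 rad/s.

ω_d ≈ 9.539 rad/s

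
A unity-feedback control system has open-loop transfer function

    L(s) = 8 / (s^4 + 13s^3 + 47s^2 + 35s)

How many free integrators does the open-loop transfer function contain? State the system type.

The denominator has 1 factor of s at the origin (free integrator), so this is a Type 1 system.

Type 1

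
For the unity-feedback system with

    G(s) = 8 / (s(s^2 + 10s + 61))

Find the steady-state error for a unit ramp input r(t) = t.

e_ss = 7.625

G(s) has one pole at the origin.
This is a Type 1 system. Kv = lim_{s→0} s·G(s) = 8/61.
e_ss = 1/Kv = 1/(8/61) = 61/8 ≈ 7.625.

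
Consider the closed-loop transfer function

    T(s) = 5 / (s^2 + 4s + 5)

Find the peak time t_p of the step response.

Comparing s^2 + 4s + 5 to s^2 + 2ζωₙs + ωₙ²: ωₙ = √5 ≈ 2.236 rad/s and ζ = 4/(2·√5) ≈ 0.8944.
ζωₙ = 4/2 = 2, so ω_d = ωₙ√(1−ζ²) = √(ωₙ² − (ζωₙ)²) = √(5 − 2²) = √1 = 1 rad/s.
t_p = π/ω_d = π/1 ≈ 3.142 s.

t_p ≈ 3.142 s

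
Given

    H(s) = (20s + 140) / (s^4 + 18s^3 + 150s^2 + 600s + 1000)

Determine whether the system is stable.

The denominator s^4 + 18s^3 + 150s^2 + 600s + 1000 factors as (s^2 + 8s + 20)(s^2 + 10s + 50), giving poles at s = -4 ± 2j, -5 ± 5j.
Since all poles lie strictly in the left half-plane, the system is stable.

stable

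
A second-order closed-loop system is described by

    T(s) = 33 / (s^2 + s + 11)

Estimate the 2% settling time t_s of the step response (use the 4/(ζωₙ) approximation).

t_s ≈ 8 s

Comparing s^2 + s + 11 to s^2 + 2ζωₙs + ωₙ²: ωₙ = √11 ≈ 3.317 rad/s and ζ = 1/(2·√11) ≈ 0.1508.
ζωₙ = 1/2 = 0.5, so t_s ≈ 4/(ζωₙ) = 4/0.5 = 8 s.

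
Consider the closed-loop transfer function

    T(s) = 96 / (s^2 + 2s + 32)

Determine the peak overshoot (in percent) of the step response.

%OS ≈ 56.9%

Comparing s^2 + 2s + 32 to s^2 + 2ζωₙs + ωₙ²: ωₙ = √32 ≈ 5.657 rad/s and ζ = 2/(2·√32) ≈ 0.1768.
%OS = 100·exp(−πζ/√(1−ζ²)) = 100·exp(−π·0.1768/√(1−0.1768²)) ≈ 56.9%.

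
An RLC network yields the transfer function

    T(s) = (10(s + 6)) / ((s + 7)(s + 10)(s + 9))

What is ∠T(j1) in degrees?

∠T(j1) ≈ -10.72°

At s = j1: numerator = 60 + j10, denominator = 604 + j222.
∠T = ∠num − ∠den = 9.4623° − (20.181°) = -10.72°.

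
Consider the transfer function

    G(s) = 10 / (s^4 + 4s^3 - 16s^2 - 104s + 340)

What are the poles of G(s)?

The poles are the roots of the denominator s^4 + 4s^3 - 16s^2 - 104s + 340 = 0.
No real roots exist; factor into two real quadratics: (s^2 - 6s + 10)(s^2 + 10s + 34) = 0.
Each quadratic gives a conjugate pair via the quadratic formula.

s = 3 ± j, -5 ± 3j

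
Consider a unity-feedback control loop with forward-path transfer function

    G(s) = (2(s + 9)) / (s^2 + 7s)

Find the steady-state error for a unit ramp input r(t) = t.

e_ss = 0.3889

G(s) has one pole at the origin.
This is a Type 1 system. Kv = lim_{s→0} s·G(s) = 18/7.
e_ss = 1/Kv = 1/(18/7) = 7/18 ≈ 0.3889.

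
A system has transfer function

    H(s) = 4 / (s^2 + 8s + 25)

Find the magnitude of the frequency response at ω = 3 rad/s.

|H(j3)| ≈ 0.1387

Substitute s = j3: numerator = 4, denominator = 16 + j24.
|H(j3)| = |4| / |16 + j24| = 4 / 28.844 ≈ 0.1387.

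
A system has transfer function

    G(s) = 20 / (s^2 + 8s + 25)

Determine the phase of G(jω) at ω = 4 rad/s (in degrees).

At s = j4: numerator = 20, denominator = 9 + j32.
∠G = ∠num − ∠den = 0° − (74.291°) = -74.29°.

∠G(j4) ≈ -74.29°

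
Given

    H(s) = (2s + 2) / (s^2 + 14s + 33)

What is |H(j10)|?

Substitute s = j10: numerator = 2 + j20, denominator = -67 + j140.
|H(j10)| = |2 + j20| / |-67 + j140| = 20.100 / 155.21 ≈ 0.1295.

|H(j10)| ≈ 0.1295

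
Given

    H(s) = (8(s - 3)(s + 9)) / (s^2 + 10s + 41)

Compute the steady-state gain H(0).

At s = 0 each factor (s + a) contributes a and each (s^2 + bs + c) contributes c.
H(0) = 8·(-3) · (9) / ((41)) = -216/41 = -216/41.

H(0) = -216/41 ≈ -5.268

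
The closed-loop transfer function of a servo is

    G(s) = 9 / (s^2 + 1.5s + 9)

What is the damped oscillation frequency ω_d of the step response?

ω_d ≈ 2.905 rad/s

Comparing s^2 + 1.5s + 9 to s^2 + 2ζωₙs + ωₙ²: ωₙ = 3 rad/s and ζ = 1.5/(2·3) = 0.25.
ζωₙ = 1.5/2 = 0.75, so ω_d = ωₙ√(1−ζ²) = √(ωₙ² − (ζωₙ)²) = √(9 − 0.75²) = √8.4375 ≈ 2.905 rad/s.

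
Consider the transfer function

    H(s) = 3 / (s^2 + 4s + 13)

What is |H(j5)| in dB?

Substitute s = j5: numerator = 3, denominator = -12 + j20.
|H(j5)| = |3| / |-12 + j20| = 3 / 23.324 ≈ 0.1286.
In decibels: 20·log₁₀(0.1286) ≈ -17.8 dB.

|H(j5)|_dB ≈ -17.8 dB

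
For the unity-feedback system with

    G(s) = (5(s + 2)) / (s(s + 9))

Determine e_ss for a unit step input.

e_ss = 0

G(s) has one pole at the origin.
This is a Type 1 system; for a step input the steady-state error is zero.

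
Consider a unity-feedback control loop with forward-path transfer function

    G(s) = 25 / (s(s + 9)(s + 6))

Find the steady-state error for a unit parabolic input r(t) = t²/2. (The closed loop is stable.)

e_ss = ∞

G(s) has one pole at the origin.
This is a Type 1 system; Ka = lim_{s→0} s^2·G(s) = 0, so the steady-state error for a parabola input is infinite.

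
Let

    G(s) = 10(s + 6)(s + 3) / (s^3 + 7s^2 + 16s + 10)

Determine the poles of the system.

The poles are the roots of the denominator s^3 + 7s^2 + 16s + 10 = 0.
Trying s = -1: the polynomial evaluates to 0, so (s + 1) is a factor.
Dividing out leaves s^2 + 6s + 10 = 0.
The quadratic formula then gives s = -3 ± 1j.

s = -1, -3 + j, -3 - j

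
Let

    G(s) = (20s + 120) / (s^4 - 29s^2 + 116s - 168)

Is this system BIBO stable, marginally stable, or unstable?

unstable

The denominator s^4 - 29s^2 + 116s - 168 factors as (s - 3)(s + 7)(s^2 - 4s + 8), giving poles at s = 3, -7, 2 ± 2j.
Since the pole(s) at s = 3, 2 ± 2j lie in the right half-plane, the system is unstable.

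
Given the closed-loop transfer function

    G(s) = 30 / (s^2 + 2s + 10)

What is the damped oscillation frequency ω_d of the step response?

ω_d = 3 rad/s

Comparing s^2 + 2s + 10 to s^2 + 2ζωₙs + ωₙ²: ωₙ = √10 ≈ 3.162 rad/s and ζ = 2/(2·√10) ≈ 0.3162.
ζωₙ = 2/2 = 1, so ω_d = ωₙ√(1−ζ²) = √(ωₙ² − (ζωₙ)²) = √(10 − 1²) = √9 = 3 rad/s.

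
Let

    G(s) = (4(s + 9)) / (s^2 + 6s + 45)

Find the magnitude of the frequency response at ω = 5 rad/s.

Substitute s = j5: numerator = 36 + j20, denominator = 20 + j30.
|G(j5)| = |36 + j20| / |20 + j30| = 41.183 / 36.056 ≈ 1.142.

|G(j5)| ≈ 1.142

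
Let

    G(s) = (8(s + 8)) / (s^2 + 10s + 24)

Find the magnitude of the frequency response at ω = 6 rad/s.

Substitute s = j6: numerator = 64 + j48, denominator = -12 + j60.
|G(j6)| = |64 + j48| / |-12 + j60| = 80 / 61.188 ≈ 1.307.

|G(j6)| ≈ 1.307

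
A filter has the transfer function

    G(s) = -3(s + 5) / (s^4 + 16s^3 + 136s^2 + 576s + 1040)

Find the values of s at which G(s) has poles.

s = -4 ± 6j, -4 ± 2j

The poles are the roots of the denominator s^4 + 16s^3 + 136s^2 + 576s + 1040 = 0.
No real roots exist; factor into two real quadratics: (s^2 + 8s + 52)(s^2 + 8s + 20) = 0.
Each quadratic gives a conjugate pair via the quadratic formula.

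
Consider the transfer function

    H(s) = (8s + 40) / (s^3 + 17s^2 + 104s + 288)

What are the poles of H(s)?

The poles are the roots of the denominator s^3 + 17s^2 + 104s + 288 = 0.
Trying s = -9: the polynomial evaluates to 0, so (s + 9) is a factor.
Dividing out leaves s^2 + 8s + 32 = 0.
The quadratic formula then gives s = -4 ± 4j.

s = -4 + 4j, -4 - 4j, -9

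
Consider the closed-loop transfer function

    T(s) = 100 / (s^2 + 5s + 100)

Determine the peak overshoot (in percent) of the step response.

%OS ≈ 44.4%

Comparing s^2 + 5s + 100 to s^2 + 2ζωₙs + ωₙ²: ωₙ = 10 rad/s and ζ = 5/(2·10) = 0.25.
%OS = 100·exp(−πζ/√(1−ζ²)) = 100·exp(−π·0.25/√(1−0.25²)) ≈ 44.4%.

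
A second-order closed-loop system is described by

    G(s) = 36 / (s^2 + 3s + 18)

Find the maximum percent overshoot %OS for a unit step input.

Comparing s^2 + 3s + 18 to s^2 + 2ζωₙs + ωₙ²: ωₙ = √18 ≈ 4.243 rad/s and ζ = 3/(2·√18) ≈ 0.3536.
%OS = 100·exp(−πζ/√(1−ζ²)) = 100·exp(−π·0.3536/√(1−0.3536²)) ≈ 30.5%.

%OS ≈ 30.5%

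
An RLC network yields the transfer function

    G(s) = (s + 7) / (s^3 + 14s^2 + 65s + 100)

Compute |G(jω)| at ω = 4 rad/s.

Substitute s = j4: numerator = 7 + j4, denominator = -124 + j196.
|G(j4)| = |7 + j4| / |-124 + j196| = 8.0623 / 231.93 ≈ 0.03476.

|G(j4)| ≈ 0.03476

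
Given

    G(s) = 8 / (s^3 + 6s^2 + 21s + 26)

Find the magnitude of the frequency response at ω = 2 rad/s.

|G(j2)| ≈ 0.2349

Substitute s = j2: numerator = 8, denominator = 2 + j34.
|G(j2)| = |8| / |2 + j34| = 8 / 34.059 ≈ 0.2349.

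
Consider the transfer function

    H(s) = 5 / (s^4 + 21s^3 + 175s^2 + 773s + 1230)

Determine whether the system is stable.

stable

The denominator s^4 + 21s^3 + 175s^2 + 773s + 1230 factors as (s + 3)(s^2 + 8s + 41)(s + 10), giving poles at s = -3, -4 ± 5j, -10.
Since all poles lie strictly in the left half-plane, the system is stable.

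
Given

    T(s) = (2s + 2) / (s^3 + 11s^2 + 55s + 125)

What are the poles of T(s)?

The poles are the roots of the denominator s^3 + 11s^2 + 55s + 125 = 0.
Trying s = -5: the polynomial evaluates to 0, so (s + 5) is a factor.
Dividing out leaves s^2 + 6s + 25 = 0.
The quadratic formula then gives s = -3 ± 4j.

s = -3 ± 4j, -5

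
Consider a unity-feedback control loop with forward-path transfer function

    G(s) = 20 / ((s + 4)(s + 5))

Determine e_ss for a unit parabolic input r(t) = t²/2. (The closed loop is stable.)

e_ss = ∞

G(s) has no poles at the origin.
This is a Type 0 system; Ka = lim_{s→0} s^2·G(s) = 0, so the steady-state error for a parabola input is infinite.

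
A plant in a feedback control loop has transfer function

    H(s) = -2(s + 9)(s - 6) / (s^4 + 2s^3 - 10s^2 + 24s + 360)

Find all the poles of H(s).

s = 3 ± 3j, -4 ± 2j

The poles are the roots of the denominator s^4 + 2s^3 - 10s^2 + 24s + 360 = 0.
No real roots exist; factor into two real quadratics: (s^2 - 6s + 18)(s^2 + 8s + 20) = 0.
Each quadratic gives a conjugate pair via the quadratic formula.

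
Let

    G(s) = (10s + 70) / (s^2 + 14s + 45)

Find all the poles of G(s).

s = -5, -9

The poles are the roots of the denominator s^2 + 14s + 45 = 0.
Factoring: (s + 5)(s + 9) = 0, so s = -5 and s = -9.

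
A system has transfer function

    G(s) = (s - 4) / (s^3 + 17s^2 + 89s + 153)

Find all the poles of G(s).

The poles are the roots of the denominator s^3 + 17s^2 + 89s + 153 = 0.
Trying s = -9: the polynomial evaluates to 0, so (s + 9) is a factor.
Dividing out leaves s^2 + 8s + 17 = 0.
The quadratic formula then gives s = -4 ± 1j.

s = -9, -4 ± j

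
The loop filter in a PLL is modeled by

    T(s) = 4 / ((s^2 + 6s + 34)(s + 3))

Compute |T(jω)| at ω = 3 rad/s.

|T(j3)| ≈ 0.03060

Substitute s = j3: numerator = 4, denominator = 21 + j129.
|T(j3)| = |4| / |21 + j129| = 4 / 130.70 ≈ 0.03060.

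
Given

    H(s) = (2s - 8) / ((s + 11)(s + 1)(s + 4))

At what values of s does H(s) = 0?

s = 4

Set the numerator to zero: 2s - 8 = 0, i.e. 2·(s - 4) = 0.
So s = 4.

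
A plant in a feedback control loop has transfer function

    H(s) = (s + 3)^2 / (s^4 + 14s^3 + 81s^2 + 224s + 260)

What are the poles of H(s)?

s = -3 + 2j, -3 - 2j, -4 + 2j, -4 - 2j

The poles are the roots of the denominator s^4 + 14s^3 + 81s^2 + 224s + 260 = 0.
No real roots exist; factor into two real quadratics: (s^2 + 6s + 13)(s^2 + 8s + 20) = 0.
Each quadratic gives a conjugate pair via the quadratic formula.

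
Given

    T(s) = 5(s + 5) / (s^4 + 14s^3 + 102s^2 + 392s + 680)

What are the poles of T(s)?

The poles are the roots of the denominator s^4 + 14s^3 + 102s^2 + 392s + 680 = 0.
No real roots exist; factor into two real quadratics: (s^2 + 6s + 34)(s^2 + 8s + 20) = 0.
Each quadratic gives a conjugate pair via the quadratic formula.

s = -3 ± 5j, -4 ± 2j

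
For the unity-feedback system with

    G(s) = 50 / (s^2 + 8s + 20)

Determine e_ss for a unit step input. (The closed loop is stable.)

e_ss = 0.2857

G(s) has no poles at the origin.
This is a Type 0 system. Kp = lim_{s→0} G(s) = 50/20 = 5/2.
e_ss = 1/(1 + Kp) = 1/(1 + 5/2) = 2/7 ≈ 0.2857.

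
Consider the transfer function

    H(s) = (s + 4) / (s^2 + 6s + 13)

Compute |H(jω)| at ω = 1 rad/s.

Substitute s = j1: numerator = 4 + j1, denominator = 12 + j6.
|H(j1)| = |4 + j1| / |12 + j6| = 4.1231 / 13.416 ≈ 0.3073.

|H(j1)| ≈ 0.3073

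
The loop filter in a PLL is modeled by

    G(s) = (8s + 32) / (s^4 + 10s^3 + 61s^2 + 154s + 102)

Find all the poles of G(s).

s = -3 ± 5j, -1, -3

The poles are the roots of the denominator s^4 + 10s^3 + 61s^2 + 154s + 102 = 0.
Trying s = -1: the polynomial evaluates to 0, so (s + 1) is a factor.
Dividing out leaves s^3 + 9s^2 + 52s + 102 = 0.
This factors further as (s^2 + 6s + 34)(s + 3) = 0.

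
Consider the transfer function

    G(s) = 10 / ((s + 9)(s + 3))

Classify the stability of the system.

The poles can be read from the denominator factors: s = -9, -3.
Since all poles lie strictly in the left half-plane, the system is stable.

stable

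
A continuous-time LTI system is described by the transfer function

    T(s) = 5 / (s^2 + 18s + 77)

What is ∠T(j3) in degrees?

At s = j3: numerator = 5, denominator = 68 + j54.
∠T = ∠num − ∠den = 0° − (38.454°) = -38.45°.

∠T(j3) ≈ -38.45°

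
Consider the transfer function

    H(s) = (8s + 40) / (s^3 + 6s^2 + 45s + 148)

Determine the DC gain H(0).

Set s = 0: H(0) = (40) / (148) = 10/37.

H(0) = 10/37 ≈ 0.2703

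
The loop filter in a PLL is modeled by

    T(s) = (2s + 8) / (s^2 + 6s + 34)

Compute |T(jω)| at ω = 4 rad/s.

|T(j4)| ≈ 0.3771

Substitute s = j4: numerator = 8 + j8, denominator = 18 + j24.
|T(j4)| = |8 + j8| / |18 + j24| = 11.314 / 30 ≈ 0.3771.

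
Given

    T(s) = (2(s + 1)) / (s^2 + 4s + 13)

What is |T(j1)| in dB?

Substitute s = j1: numerator = 2 + j2, denominator = 12 + j4.
|T(j1)| = |2 + j2| / |12 + j4| = 2.8284 / 12.649 ≈ 0.2236.
In decibels: 20·log₁₀(0.2236) ≈ -13.0 dB.

|T(j1)|_dB ≈ -13.0 dB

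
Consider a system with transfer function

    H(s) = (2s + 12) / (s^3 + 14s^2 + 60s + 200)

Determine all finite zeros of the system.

Set the numerator to zero: 2s + 12 = 0, i.e. 2·(s + 6) = 0.
So s = -6.

s = -6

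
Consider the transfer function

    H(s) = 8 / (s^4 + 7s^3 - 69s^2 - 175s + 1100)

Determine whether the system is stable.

unstable

The denominator s^4 + 7s^3 - 69s^2 - 175s + 1100 factors as (s - 4)(s - 5)(s + 5)(s + 11), giving poles at s = 4, 5, -5, -11.
Since the pole(s) at s = 4, 5 lie in the right half-plane, the system is unstable.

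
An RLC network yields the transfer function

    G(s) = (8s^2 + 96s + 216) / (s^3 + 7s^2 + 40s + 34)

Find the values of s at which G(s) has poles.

The poles are the roots of the denominator s^3 + 7s^2 + 40s + 34 = 0.
Trying s = -1: the polynomial evaluates to 0, so (s + 1) is a factor.
Dividing out leaves s^2 + 6s + 34 = 0.
The quadratic formula then gives s = -3 ± 5j.

s = -3 + 5j, -3 - 5j, -1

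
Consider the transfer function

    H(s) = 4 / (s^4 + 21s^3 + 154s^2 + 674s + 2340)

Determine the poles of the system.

s = -1 ± 5j, -9, -10

The poles are the roots of the denominator s^4 + 21s^3 + 154s^2 + 674s + 2340 = 0.
Trying s = -9: the polynomial evaluates to 0, so (s + 9) is a factor.
Dividing out leaves s^3 + 12s^2 + 46s + 260 = 0.
This factors further as (s^2 + 2s + 26)(s + 10) = 0.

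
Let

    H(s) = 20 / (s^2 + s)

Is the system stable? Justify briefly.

The denominator s^2 + s factors as s(s + 1), giving poles at s = 0, -1.
Since the simple pole(s) at s = 0 lie on the jω-axis with none in the right half-plane, the system is marginally stable.

marginally stable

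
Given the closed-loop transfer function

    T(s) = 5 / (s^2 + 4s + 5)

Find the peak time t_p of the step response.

Comparing s^2 + 4s + 5 to s^2 + 2ζωₙs + ωₙ²: ωₙ = √5 ≈ 2.236 rad/s and ζ = 4/(2·√5) ≈ 0.8944.
ζωₙ = 4/2 = 2, so ω_d = ωₙ√(1−ζ²) = √(ωₙ² − (ζωₙ)²) = √(5 − 2²) = √1 = 1 rad/s.
t_p = π/ω_d = π/1 ≈ 3.142 s.

t_p ≈ 3.142 s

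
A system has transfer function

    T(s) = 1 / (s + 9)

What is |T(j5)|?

Substitute s = j5: numerator = 1, denominator = 9 + j5.
|T(j5)| = |1| / |9 + j5| = 1 / 10.296 ≈ 0.09713.

|T(j5)| ≈ 0.09713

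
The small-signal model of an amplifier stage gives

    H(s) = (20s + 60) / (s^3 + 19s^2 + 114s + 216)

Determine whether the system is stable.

The denominator s^3 + 19s^2 + 114s + 216 factors as (s + 4)(s + 6)(s + 9), giving poles at s = -4, -6, -9.
Since all poles lie strictly in the left half-plane, the system is stable.

stable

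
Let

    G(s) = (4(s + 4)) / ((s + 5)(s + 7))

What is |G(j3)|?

|G(j3)| ≈ 0.4504

Substitute s = j3: numerator = 16 + j12, denominator = 26 + j36.
|G(j3)| = |16 + j12| / |26 + j36| = 20 / 44.407 ≈ 0.4504.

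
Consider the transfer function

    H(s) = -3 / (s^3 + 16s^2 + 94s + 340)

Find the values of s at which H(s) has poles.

The poles are the roots of the denominator s^3 + 16s^2 + 94s + 340 = 0.
Trying s = -10: the polynomial evaluates to 0, so (s + 10) is a factor.
Dividing out leaves s^2 + 6s + 34 = 0.
The quadratic formula then gives s = -3 ± 5j.

s = -3 ± 5j, -10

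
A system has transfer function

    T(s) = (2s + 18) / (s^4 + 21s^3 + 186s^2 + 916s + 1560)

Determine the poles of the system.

The poles are the roots of the denominator s^4 + 21s^3 + 186s^2 + 916s + 1560 = 0.
Trying s = -3: the polynomial evaluates to 0, so (s + 3) is a factor.
Dividing out leaves s^3 + 18s^2 + 132s + 520 = 0.
This factors further as (s^2 + 8s + 52)(s + 10) = 0.

s = -3, -4 ± 6j, -10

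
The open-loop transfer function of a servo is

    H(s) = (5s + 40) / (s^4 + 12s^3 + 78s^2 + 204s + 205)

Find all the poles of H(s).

s = -4 + 5j, -4 - 5j, -2 + j, -2 - j

The poles are the roots of the denominator s^4 + 12s^3 + 78s^2 + 204s + 205 = 0.
No real roots exist; factor into two real quadratics: (s^2 + 8s + 41)(s^2 + 4s + 5) = 0.
Each quadratic gives a conjugate pair via the quadratic formula.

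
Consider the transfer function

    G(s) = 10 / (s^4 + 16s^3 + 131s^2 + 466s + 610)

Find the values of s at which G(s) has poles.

The poles are the roots of the denominator s^4 + 16s^3 + 131s^2 + 466s + 610 = 0.
No real roots exist; factor into two real quadratics: (s^2 + 10s + 61)(s^2 + 6s + 10) = 0.
Each quadratic gives a conjugate pair via the quadratic formula.

s = -5 + 6j, -5 - 6j, -3 + j, -3 - j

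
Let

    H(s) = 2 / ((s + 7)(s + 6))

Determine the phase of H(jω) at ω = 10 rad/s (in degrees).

∠H(j10) ≈ -114.0°

At s = j10: numerator = 2, denominator = -58 + j130.
∠H = ∠num − ∠den = 0° − (114.04°) = -114.0°.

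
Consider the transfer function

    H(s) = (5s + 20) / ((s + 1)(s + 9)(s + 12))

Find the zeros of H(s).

Set the numerator to zero: 5s + 20 = 0, i.e. 5·(s + 4) = 0.
So s = -4.

s = -4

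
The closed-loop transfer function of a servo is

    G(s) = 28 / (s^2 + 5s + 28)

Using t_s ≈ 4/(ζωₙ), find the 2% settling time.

Comparing s^2 + 5s + 28 to s^2 + 2ζωₙs + ωₙ²: ωₙ = √28 ≈ 5.292 rad/s and ζ = 5/(2·√28) ≈ 0.4725.
ζωₙ = 5/2 = 2.5, so t_s ≈ 4/(ζωₙ) = 4/2.5 = 1.600 s.

t_s ≈ 1.600 s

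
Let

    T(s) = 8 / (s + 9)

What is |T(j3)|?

Substitute s = j3: numerator = 8, denominator = 9 + j3.
|T(j3)| = |8| / |9 + j3| = 8 / 9.4868 ≈ 0.8433.

|T(j3)| ≈ 0.8433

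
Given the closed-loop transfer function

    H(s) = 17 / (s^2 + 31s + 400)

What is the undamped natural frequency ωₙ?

Compare the denominator to the standard form s^2 + 2ζωₙs + ωₙ².
ωₙ² = 400, so ωₙ = 20 rad/s.

ωₙ = 20 rad/s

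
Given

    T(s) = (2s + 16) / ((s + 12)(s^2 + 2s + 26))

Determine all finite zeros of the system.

Set the numerator to zero: 2s + 16 = 0, i.e. 2·(s + 8) = 0.
So s = -8.

s = -8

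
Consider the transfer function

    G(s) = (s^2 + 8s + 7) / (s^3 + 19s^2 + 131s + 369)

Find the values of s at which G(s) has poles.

s = -5 + 4j, -5 - 4j, -9

The poles are the roots of the denominator s^3 + 19s^2 + 131s + 369 = 0.
Trying s = -9: the polynomial evaluates to 0, so (s + 9) is a factor.
Dividing out leaves s^2 + 10s + 41 = 0.
The quadratic formula then gives s = -5 ± 4j.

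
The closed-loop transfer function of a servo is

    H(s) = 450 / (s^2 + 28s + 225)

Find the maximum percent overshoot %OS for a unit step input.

%OS ≈ 0.0284%

Comparing s^2 + 28s + 225 to s^2 + 2ζωₙs + ωₙ²: ωₙ = 15 rad/s and ζ = 28/(2·15) ≈ 0.9333.
%OS = 100·exp(−πζ/√(1−ζ²)) = 100·exp(−π·0.9333/√(1−0.9333²)) ≈ 0.0284%.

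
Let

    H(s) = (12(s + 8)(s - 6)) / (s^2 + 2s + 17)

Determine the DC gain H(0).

H(0) = -576/17 ≈ -33.88

At s = 0 each factor (s + a) contributes a and each (s^2 + bs + c) contributes c.
H(0) = 12·(8) · (-6) / ((17)) = -576/17 = -576/17.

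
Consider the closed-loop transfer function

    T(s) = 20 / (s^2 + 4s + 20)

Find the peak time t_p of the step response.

t_p ≈ 0.7854 s

Comparing s^2 + 4s + 20 to s^2 + 2ζωₙs + ωₙ²: ωₙ = √20 ≈ 4.472 rad/s and ζ = 4/(2·√20) ≈ 0.4472.
ζωₙ = 4/2 = 2, so ω_d = ωₙ√(1−ζ²) = √(ωₙ² − (ζωₙ)²) = √(20 − 2²) = √16 = 4 rad/s.
t_p = π/ω_d = π/4 ≈ 0.7854 s.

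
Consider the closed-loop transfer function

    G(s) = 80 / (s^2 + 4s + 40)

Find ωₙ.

ωₙ ≈ 6.325 rad/s

Compare the denominator to the standard form s^2 + 2ζωₙs + ωₙ².
ωₙ² = 40, so ωₙ = √40 ≈ 6.325 rad/s.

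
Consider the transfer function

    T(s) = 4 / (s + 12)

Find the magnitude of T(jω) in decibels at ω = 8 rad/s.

Substitute s = j8: numerator = 4, denominator = 12 + j8.
|T(j8)| = |4| / |12 + j8| = 4 / 14.422 ≈ 0.2774.
In decibels: 20·log₁₀(0.2774) ≈ -11.1 dB.

|T(j8)|_dB ≈ -11.1 dB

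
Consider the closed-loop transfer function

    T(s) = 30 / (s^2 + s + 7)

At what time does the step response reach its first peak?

Comparing s^2 + s + 7 to s^2 + 2ζωₙs + ωₙ²: ωₙ = √7 ≈ 2.646 rad/s and ζ = 1/(2·√7) ≈ 0.1890.
ζωₙ = 1/2 = 0.5, so ω_d = ωₙ√(1−ζ²) = √(ωₙ² − (ζωₙ)²) = √(7 − 0.5²) = √6.75 ≈ 2.598 rad/s.
t_p = π/ω_d = π/2.598 ≈ 1.209 s.

t_p ≈ 1.209 s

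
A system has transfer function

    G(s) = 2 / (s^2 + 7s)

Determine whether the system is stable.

The denominator s^2 + 7s factors as s(s + 7), giving poles at s = 0, -7.
Since the simple pole(s) at s = 0 lie on the jω-axis with none in the right half-plane, the system is marginally stable.

marginally stable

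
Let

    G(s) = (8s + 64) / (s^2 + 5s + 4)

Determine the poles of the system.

The poles are the roots of the denominator s^2 + 5s + 4 = 0.
Factoring: (s + 4)(s + 1) = 0, so s = -4 and s = -1.

s = -4, -1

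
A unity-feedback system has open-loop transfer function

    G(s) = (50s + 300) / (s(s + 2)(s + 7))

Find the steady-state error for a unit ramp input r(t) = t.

e_ss = 0.04667

G(s) has one pole at the origin.
This is a Type 1 system. Kv = lim_{s→0} s·G(s) = 300/14 = 150/7.
e_ss = 1/Kv = 1/(150/7) = 7/150 ≈ 0.04667.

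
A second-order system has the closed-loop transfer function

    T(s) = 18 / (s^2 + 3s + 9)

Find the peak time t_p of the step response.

t_p ≈ 1.209 s

Comparing s^2 + 3s + 9 to s^2 + 2ζωₙs + ωₙ²: ωₙ = 3 rad/s and ζ = 3/(2·3) = 0.5.
ζωₙ = 3/2 = 1.5, so ω_d = ωₙ√(1−ζ²) = √(ωₙ² − (ζωₙ)²) = √(9 − 1.5²) = √6.75 ≈ 2.598 rad/s.
t_p = π/ω_d = π/2.598 ≈ 1.209 s.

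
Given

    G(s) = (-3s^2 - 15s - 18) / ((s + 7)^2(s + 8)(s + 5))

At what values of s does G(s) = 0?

s = -3, -2

Set the numerator to zero: -3s^2 - 15s - 18 = 0, i.e. -3·(s^2 + 5s + 6) = 0.
Factoring: (s + 3)(s + 2) = 0.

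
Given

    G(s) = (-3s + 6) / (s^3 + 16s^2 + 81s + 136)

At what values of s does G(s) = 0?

s = 2

Set the numerator to zero: -3s + 6 = 0, i.e. -3·(s - 2) = 0.
So s = 2.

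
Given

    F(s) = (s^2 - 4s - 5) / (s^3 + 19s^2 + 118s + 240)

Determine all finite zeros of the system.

s = 5, -1

Set the numerator to zero: s^2 - 4s - 5 = 0.
Factoring: (s - 5)(s + 1) = 0.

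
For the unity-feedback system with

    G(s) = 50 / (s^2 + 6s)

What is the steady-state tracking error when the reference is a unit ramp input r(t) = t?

G(s) has one pole at the origin.
This is a Type 1 system. Kv = lim_{s→0} s·G(s) = 50/6 = 25/3.
e_ss = 1/Kv = 1/(25/3) = 3/25 ≈ 0.1200.

e_ss = 0.1200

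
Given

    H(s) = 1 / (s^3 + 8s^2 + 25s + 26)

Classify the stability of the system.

The denominator s^3 + 8s^2 + 25s + 26 factors as (s^2 + 6s + 13)(s + 2), giving poles at s = -3 ± 2j, -2.
Since all poles lie strictly in the left half-plane, the system is stable.

stable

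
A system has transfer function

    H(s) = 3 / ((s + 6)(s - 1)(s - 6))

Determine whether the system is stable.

unstable

The poles can be read from the denominator factors: s = -6, 1, 6.
Since the pole(s) at s = 1, 6 lie in the right half-plane, the system is unstable.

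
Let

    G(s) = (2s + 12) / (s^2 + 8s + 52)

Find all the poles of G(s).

s = -4 ± 6j

The poles are the roots of the denominator s^2 + 8s + 52 = 0.
Using the quadratic formula: s = (-8 ± √(-144))/2 = -4 ± 6j.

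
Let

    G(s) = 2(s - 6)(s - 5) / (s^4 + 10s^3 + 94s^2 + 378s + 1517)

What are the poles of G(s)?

The poles are the roots of the denominator s^4 + 10s^3 + 94s^2 + 378s + 1517 = 0.
No real roots exist; factor into two real quadratics: (s^2 + 8s + 41)(s^2 + 2s + 37) = 0.
Each quadratic gives a conjugate pair via the quadratic formula.

s = -4 ± 5j, -1 ± 6j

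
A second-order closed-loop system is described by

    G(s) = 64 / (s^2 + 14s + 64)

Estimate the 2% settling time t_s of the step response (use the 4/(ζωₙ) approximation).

t_s ≈ 0.5714 s

Comparing s^2 + 14s + 64 to s^2 + 2ζωₙs + ωₙ²: ωₙ = 8 rad/s and ζ = 14/(2·8) = 0.875.
ζωₙ = 14/2 = 7, so t_s ≈ 4/(ζωₙ) = 4/7 ≈ 0.5714 s.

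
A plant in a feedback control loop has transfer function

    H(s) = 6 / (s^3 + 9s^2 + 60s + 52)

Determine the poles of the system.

s = -4 ± 6j, -1

The poles are the roots of the denominator s^3 + 9s^2 + 60s + 52 = 0.
Trying s = -1: the polynomial evaluates to 0, so (s + 1) is a factor.
Dividing out leaves s^2 + 8s + 52 = 0.
The quadratic formula then gives s = -4 ± 6j.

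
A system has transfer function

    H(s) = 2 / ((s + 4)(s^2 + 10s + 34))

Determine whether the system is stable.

stable

The poles can be read from the denominator factors: s = -4, -5 + 3j, -5 - 3j.
Since all poles lie strictly in the left half-plane, the system is stable.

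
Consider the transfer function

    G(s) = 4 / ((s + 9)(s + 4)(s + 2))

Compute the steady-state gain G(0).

G(0) = 1/18 ≈ 0.05556

At s = 0 each factor (s + a) contributes a and each (s^2 + bs + c) contributes c.
G(0) = 4·1 / ((9) · (4) · (2)) = 4/72 = 1/18.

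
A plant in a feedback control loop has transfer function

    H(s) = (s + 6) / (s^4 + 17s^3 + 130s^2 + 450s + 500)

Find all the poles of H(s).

s = -5 ± 5j, -5, -2

The poles are the roots of the denominator s^4 + 17s^3 + 130s^2 + 450s + 500 = 0.
Trying s = -5: the polynomial evaluates to 0, so (s + 5) is a factor.
Dividing out leaves s^3 + 12s^2 + 70s + 100 = 0.
This factors further as (s^2 + 10s + 50)(s + 2) = 0.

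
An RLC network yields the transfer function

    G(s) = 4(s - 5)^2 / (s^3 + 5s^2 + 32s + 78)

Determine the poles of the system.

s = -1 + 5j, -1 - 5j, -3

The poles are the roots of the denominator s^3 + 5s^2 + 32s + 78 = 0.
Trying s = -3: the polynomial evaluates to 0, so (s + 3) is a factor.
Dividing out leaves s^2 + 2s + 26 = 0.
The quadratic formula then gives s = -1 ± 5j.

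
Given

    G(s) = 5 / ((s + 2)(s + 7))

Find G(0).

At s = 0 each factor (s + a) contributes a and each (s^2 + bs + c) contributes c.
G(0) = 5·1 / ((2) · (7)) = 5/14 = 5/14.

G(0) = 5/14 ≈ 0.3571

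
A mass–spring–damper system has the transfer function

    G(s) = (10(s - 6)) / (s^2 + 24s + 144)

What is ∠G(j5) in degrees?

At s = j5: numerator = -60 + j50, denominator = 119 + j120.
∠G = ∠num − ∠den = 140.19° − (45.240°) = 94.95°.

∠G(j5) ≈ 94.95°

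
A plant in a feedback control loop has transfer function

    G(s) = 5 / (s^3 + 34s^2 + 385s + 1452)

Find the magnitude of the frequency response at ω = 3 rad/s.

Substitute s = j3: numerator = 5, denominator = 1146 + j1128.
|G(j3)| = |5| / |1146 + j1128| = 5 / 1608.0 ≈ 0.003109.

|G(j3)| ≈ 0.003109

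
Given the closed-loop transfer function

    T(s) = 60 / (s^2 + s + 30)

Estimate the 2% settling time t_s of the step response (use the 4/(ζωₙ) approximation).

t_s ≈ 8 s

Comparing s^2 + s + 30 to s^2 + 2ζωₙs + ωₙ²: ωₙ = √30 ≈ 5.477 rad/s and ζ = 1/(2·√30) ≈ 0.09129.
ζωₙ = 1/2 = 0.5, so t_s ≈ 4/(ζωₙ) = 4/0.5 = 8 s.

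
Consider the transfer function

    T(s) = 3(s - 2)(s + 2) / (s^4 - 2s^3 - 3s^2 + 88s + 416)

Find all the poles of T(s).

s = 4 + 4j, 4 - 4j, -3 + 2j, -3 - 2j

The poles are the roots of the denominator s^4 - 2s^3 - 3s^2 + 88s + 416 = 0.
No real roots exist; factor into two real quadratics: (s^2 - 8s + 32)(s^2 + 6s + 13) = 0.
Each quadratic gives a conjugate pair via the quadratic formula.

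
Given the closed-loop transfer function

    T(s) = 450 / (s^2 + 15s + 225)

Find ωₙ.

ωₙ = 15 rad/s

Compare the denominator to the standard form s^2 + 2ζωₙs + ωₙ².
ωₙ² = 225, so ωₙ = 15 rad/s.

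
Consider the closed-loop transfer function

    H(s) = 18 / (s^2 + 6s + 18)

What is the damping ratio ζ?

ζ ≈ 0.7071

Compare the denominator to the standard form s^2 + 2ζωₙs + ωₙ².
ωₙ² = 18, so ωₙ = √18 ≈ 4.243 rad/s.
2ζωₙ = 6, so ζ = 6/(2·√18) ≈ 0.7071.
With ζ = 0.7071 the response is underdamped.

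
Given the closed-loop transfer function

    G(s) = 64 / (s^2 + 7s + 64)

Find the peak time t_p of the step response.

t_p ≈ 0.4367 s

Comparing s^2 + 7s + 64 to s^2 + 2ζωₙs + ωₙ²: ωₙ = 8 rad/s and ζ = 7/(2·8) = 0.4375.
ζωₙ = 7/2 = 3.5, so ω_d = ωₙ√(1−ζ²) = √(ωₙ² − (ζωₙ)²) = √(64 − 3.5²) = √51.75 ≈ 7.194 rad/s.
t_p = π/ω_d = π/7.194 ≈ 0.4367 s.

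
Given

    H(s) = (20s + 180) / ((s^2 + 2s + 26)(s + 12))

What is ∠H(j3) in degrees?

At s = j3: numerator = 180 + j60, denominator = 186 + j123.
∠H = ∠num − ∠den = 18.435° − (33.476°) = -15.04°.

∠H(j3) ≈ -15.04°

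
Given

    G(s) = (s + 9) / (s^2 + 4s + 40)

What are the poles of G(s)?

s = -2 ± 6j

The poles are the roots of the denominator s^2 + 4s + 40 = 0.
Using the quadratic formula: s = (-4 ± √(-144))/2 = -2 ± 6j.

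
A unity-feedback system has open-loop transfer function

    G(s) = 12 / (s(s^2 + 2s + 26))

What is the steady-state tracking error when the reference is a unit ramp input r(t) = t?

e_ss = 2.167

G(s) has one pole at the origin.
This is a Type 1 system. Kv = lim_{s→0} s·G(s) = 12/26 = 6/13.
e_ss = 1/Kv = 1/(6/13) = 13/6 ≈ 2.167.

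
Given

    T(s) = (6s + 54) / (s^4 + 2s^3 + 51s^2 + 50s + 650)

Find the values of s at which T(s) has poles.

The poles are the roots of the denominator s^4 + 2s^3 + 51s^2 + 50s + 650 = 0.
No real roots exist; factor into two real quadratics: (s^2 + 25)(s^2 + 2s + 26) = 0.
Each quadratic gives a conjugate pair via the quadratic formula.

s = ±5j, -1 ± 5j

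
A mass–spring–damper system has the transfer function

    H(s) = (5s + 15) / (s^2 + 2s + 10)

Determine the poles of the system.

The poles are the roots of the denominator s^2 + 2s + 10 = 0.
Using the quadratic formula: s = (-2 ± √(-36))/2 = -1 ± 3j.

s = -1 ± 3j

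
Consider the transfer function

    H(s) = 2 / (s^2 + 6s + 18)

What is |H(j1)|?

|H(j1)| ≈ 0.1109

Substitute s = j1: numerator = 2, denominator = 17 + j6.
|H(j1)| = |2| / |17 + j6| = 2 / 18.028 ≈ 0.1109.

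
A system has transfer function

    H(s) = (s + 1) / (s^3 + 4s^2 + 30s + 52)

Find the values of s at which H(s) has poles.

s = -1 + 5j, -1 - 5j, -2

The poles are the roots of the denominator s^3 + 4s^2 + 30s + 52 = 0.
Trying s = -2: the polynomial evaluates to 0, so (s + 2) is a factor.
Dividing out leaves s^2 + 2s + 26 = 0.
The quadratic formula then gives s = -1 ± 5j.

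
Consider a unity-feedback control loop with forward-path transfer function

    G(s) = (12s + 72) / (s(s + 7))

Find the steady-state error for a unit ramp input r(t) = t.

G(s) has one pole at the origin.
This is a Type 1 system. Kv = lim_{s→0} s·G(s) = 72/7.
e_ss = 1/Kv = 1/(72/7) = 7/72 ≈ 0.09722.

e_ss = 0.09722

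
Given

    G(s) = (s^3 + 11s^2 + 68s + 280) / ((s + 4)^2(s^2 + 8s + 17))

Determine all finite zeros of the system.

Set the numerator to zero: s^3 + 11s^2 + 68s + 280 = 0.
Factoring: (s^2 + 4s + 40)(s + 7) = 0.

s = -2 ± 6j, -7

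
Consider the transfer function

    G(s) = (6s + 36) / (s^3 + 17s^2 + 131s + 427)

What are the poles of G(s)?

s = -5 + 6j, -5 - 6j, -7

The poles are the roots of the denominator s^3 + 17s^2 + 131s + 427 = 0.
Trying s = -7: the polynomial evaluates to 0, so (s + 7) is a factor.
Dividing out leaves s^2 + 10s + 61 = 0.
The quadratic formula then gives s = -5 ± 6j.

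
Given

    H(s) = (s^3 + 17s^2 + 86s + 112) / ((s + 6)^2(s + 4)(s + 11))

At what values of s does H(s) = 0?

Set the numerator to zero: s^3 + 17s^2 + 86s + 112 = 0.
Factoring: (s + 2)(s + 7)(s + 8) = 0.

s = -2, -7, -8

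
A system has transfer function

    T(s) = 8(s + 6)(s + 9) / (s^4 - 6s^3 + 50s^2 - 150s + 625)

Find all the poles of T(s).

s = 3 + 4j, 3 - 4j, 5j, -5j

The poles are the roots of the denominator s^4 - 6s^3 + 50s^2 - 150s + 625 = 0.
No real roots exist; factor into two real quadratics: (s^2 - 6s + 25)(s^2 + 25) = 0.
Each quadratic gives a conjugate pair via the quadratic formula.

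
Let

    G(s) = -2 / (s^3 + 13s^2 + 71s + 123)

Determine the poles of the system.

The poles are the roots of the denominator s^3 + 13s^2 + 71s + 123 = 0.
Trying s = -3: the polynomial evaluates to 0, so (s + 3) is a factor.
Dividing out leaves s^2 + 10s + 41 = 0.
The quadratic formula then gives s = -5 ± 4j.

s = -5 + 4j, -5 - 4j, -3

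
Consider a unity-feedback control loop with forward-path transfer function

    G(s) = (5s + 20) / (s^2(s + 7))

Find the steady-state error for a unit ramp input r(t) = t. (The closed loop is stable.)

e_ss = 0

G(s) has 2 poles at the origin.
This is a Type 2 system; for a ramp input the steady-state error is zero.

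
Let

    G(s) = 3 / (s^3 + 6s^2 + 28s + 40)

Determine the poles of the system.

The poles are the roots of the denominator s^3 + 6s^2 + 28s + 40 = 0.
Trying s = -2: the polynomial evaluates to 0, so (s + 2) is a factor.
Dividing out leaves s^2 + 4s + 20 = 0.
The quadratic formula then gives s = -2 ± 4j.

s = -2 ± 4j, -2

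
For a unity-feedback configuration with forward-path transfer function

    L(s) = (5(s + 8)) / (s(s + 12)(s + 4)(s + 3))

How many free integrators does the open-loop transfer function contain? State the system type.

The denominator has 1 factor of s at the origin (free integrator), so this is a Type 1 system.

Type 1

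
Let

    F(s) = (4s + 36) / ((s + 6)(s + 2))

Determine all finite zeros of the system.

Set the numerator to zero: 4s + 36 = 0, i.e. 4·(s + 9) = 0.
So s = -9.

s = -9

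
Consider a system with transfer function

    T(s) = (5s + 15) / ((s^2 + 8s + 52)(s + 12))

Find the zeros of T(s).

s = -3

Set the numerator to zero: 5s + 15 = 0, i.e. 5·(s + 3) = 0.
So s = -3.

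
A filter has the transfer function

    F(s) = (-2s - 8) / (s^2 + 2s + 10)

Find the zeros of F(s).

s = -4

Set the numerator to zero: -2s - 8 = 0, i.e. -2·(s + 4) = 0.
So s = -4.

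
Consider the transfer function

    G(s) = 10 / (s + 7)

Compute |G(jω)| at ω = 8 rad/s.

Substitute s = j8: numerator = 10, denominator = 7 + j8.
|G(j8)| = |10| / |7 + j8| = 10 / 10.630 ≈ 0.9407.

|G(j8)| ≈ 0.9407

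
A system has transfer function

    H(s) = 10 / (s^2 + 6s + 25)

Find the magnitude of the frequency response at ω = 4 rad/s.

Substitute s = j4: numerator = 10, denominator = 9 + j24.
|H(j4)| = |10| / |9 + j24| = 10 / 25.632 ≈ 0.3901.

|H(j4)| ≈ 0.3901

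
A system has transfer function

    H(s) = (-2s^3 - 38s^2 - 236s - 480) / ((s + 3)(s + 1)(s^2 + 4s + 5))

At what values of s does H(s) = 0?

s = -6, -5, -8

Set the numerator to zero: -2s^3 - 38s^2 - 236s - 480 = 0, i.e. -2·(s^3 + 19s^2 + 118s + 240) = 0.
Factoring: (s + 6)(s + 5)(s + 8) = 0.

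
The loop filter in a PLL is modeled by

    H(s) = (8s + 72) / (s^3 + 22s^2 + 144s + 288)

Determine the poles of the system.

The poles are the roots of the denominator s^3 + 22s^2 + 144s + 288 = 0.
Trying s = -4: the polynomial evaluates to 0, so (s + 4) is a factor.
Dividing out leaves s^2 + 18s + 72 = 0.
Factoring the quadratic: (s + 6)(s + 12) = 0.

s = -4, -6, -12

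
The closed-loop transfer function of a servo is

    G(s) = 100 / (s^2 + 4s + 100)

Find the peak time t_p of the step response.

Comparing s^2 + 4s + 100 to s^2 + 2ζωₙs + ωₙ²: ωₙ = 10 rad/s and ζ = 4/(2·10) = 0.2.
ζωₙ = 4/2 = 2, so ω_d = ωₙ√(1−ζ²) = √(ωₙ² − (ζωₙ)²) = √(100 − 2²) = √96 ≈ 9.798 rad/s.
t_p = π/ω_d = π/9.798 ≈ 0.3206 s.

t_p ≈ 0.3206 s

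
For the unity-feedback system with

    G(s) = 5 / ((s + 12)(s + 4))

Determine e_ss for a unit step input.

G(s) has no poles at the origin.
This is a Type 0 system. Kp = lim_{s→0} G(s) = 5/48.
e_ss = 1/(1 + Kp) = 1/(1 + 5/48) = 48/53 ≈ 0.9057.

e_ss = 0.9057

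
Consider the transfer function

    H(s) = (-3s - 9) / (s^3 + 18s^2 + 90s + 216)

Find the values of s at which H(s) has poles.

The poles are the roots of the denominator s^3 + 18s^2 + 90s + 216 = 0.
Trying s = -12: the polynomial evaluates to 0, so (s + 12) is a factor.
Dividing out leaves s^2 + 6s + 18 = 0.
The quadratic formula then gives s = -3 ± 3j.

s = -3 + 3j, -3 - 3j, -12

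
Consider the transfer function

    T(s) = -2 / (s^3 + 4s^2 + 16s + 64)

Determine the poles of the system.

The poles are the roots of the denominator s^3 + 4s^2 + 16s + 64 = 0.
Trying s = -4: the polynomial evaluates to 0, so (s + 4) is a factor.
Dividing out leaves s^2 + 16 = 0.
The quadratic formula then gives s = 0 ± 4j.

s = 4j, -4j, -4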